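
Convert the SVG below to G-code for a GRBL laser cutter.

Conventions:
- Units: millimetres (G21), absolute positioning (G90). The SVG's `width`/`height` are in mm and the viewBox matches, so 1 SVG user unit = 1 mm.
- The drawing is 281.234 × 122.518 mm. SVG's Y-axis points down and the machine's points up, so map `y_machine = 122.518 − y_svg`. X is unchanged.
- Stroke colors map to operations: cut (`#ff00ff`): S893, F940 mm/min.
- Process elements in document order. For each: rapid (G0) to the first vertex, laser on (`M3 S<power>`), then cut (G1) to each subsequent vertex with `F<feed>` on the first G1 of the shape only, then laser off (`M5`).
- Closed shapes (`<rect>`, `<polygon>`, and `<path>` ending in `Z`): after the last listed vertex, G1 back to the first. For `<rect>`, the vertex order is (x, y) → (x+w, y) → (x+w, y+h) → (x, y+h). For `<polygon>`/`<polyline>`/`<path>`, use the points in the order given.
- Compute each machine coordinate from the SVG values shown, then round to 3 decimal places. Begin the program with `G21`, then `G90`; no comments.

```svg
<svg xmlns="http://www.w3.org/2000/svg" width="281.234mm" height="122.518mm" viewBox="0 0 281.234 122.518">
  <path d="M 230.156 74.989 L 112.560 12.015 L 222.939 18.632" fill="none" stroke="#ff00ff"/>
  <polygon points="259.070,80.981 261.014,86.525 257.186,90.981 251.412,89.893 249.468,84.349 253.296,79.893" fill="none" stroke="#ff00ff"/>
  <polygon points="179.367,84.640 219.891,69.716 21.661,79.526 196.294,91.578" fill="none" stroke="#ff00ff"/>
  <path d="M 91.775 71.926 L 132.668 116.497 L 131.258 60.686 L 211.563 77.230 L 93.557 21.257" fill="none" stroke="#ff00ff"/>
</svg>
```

G21
G90
G0 X230.156 Y47.529
M3 S893
G1 X112.560 Y110.503 F940
G1 X222.939 Y103.886
M5
G0 X259.070 Y41.537
M3 S893
G1 X261.014 Y35.993 F940
G1 X257.186 Y31.537
G1 X251.412 Y32.625
G1 X249.468 Y38.169
G1 X253.296 Y42.625
G1 X259.070 Y41.537
M5
G0 X179.367 Y37.878
M3 S893
G1 X219.891 Y52.802 F940
G1 X21.661 Y42.992
G1 X196.294 Y30.940
G1 X179.367 Y37.878
M5
G0 X91.775 Y50.592
M3 S893
G1 X132.668 Y6.021 F940
G1 X131.258 Y61.832
G1 X211.563 Y45.288
G1 X93.557 Y101.261
M5

Since the viewBox matches the mm dimensions, user units are millimetres directly. The only transform is the Y-flip y_m = 122.518 − y_svg.

Shape 1 is a open polyline drawn with `<path>`. Its stroke #ff00ff means cut at S893, F940. After flipping Y the toolpath is (230.156,47.529) → (112.560,110.503) → (222.939,103.886).

Shape 2 is a regular polygon drawn with `<polygon>`. Its stroke #ff00ff means cut at S893, F940. After flipping Y the toolpath is (259.070,41.537) → (261.014,35.993) → (257.186,31.537) → (251.412,32.625) → (249.468,38.169) → (253.296,42.625) → (259.070,41.537), returning to the start.

Shape 3 is a closed polygon drawn with `<polygon>`. Its stroke #ff00ff means cut at S893, F940. After flipping Y the toolpath is (179.367,37.878) → (219.891,52.802) → (21.661,42.992) → (196.294,30.940) → (179.367,37.878), returning to the start.

Shape 4 is a open polyline drawn with `<path>`. Its stroke #ff00ff means cut at S893, F940. After flipping Y the toolpath is (91.775,50.592) → (132.668,6.021) → (131.258,61.832) → (211.563,45.288) → (93.557,101.261).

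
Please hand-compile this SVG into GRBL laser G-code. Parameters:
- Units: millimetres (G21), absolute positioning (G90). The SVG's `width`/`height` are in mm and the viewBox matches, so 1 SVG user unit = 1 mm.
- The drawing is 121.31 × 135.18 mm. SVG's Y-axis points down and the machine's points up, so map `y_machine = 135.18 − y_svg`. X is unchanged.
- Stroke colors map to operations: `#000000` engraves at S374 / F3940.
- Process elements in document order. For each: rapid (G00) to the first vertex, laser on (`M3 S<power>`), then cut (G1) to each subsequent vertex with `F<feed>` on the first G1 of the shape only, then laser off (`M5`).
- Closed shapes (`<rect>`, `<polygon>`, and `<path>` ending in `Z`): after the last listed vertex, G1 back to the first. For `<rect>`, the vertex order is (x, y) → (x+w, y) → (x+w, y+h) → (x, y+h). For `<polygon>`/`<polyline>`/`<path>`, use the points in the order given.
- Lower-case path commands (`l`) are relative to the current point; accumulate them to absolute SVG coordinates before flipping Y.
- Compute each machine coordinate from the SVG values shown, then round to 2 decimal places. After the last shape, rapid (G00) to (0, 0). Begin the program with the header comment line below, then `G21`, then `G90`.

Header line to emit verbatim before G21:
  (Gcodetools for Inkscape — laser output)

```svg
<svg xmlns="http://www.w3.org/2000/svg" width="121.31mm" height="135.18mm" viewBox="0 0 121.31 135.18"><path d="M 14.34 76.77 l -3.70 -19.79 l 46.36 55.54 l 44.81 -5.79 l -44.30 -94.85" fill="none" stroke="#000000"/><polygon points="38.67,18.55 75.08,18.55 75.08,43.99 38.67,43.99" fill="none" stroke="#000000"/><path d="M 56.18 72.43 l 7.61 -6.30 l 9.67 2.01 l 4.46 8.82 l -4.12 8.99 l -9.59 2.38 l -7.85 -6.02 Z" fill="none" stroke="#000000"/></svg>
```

(Gcodetools for Inkscape — laser output)
G21
G90
G00 X14.34 Y58.41
M3 S374
G1 X10.64 Y78.20 F3940
G1 X57.00 Y22.66
G1 X101.81 Y28.45
G1 X57.51 Y123.30
M5
G00 X38.67 Y116.63
M3 S374
G1 X75.08 Y116.63 F3940
G1 X75.08 Y91.19
G1 X38.67 Y91.19
G1 X38.67 Y116.63
M5
G00 X56.18 Y62.75
M3 S374
G1 X63.79 Y69.05 F3940
G1 X73.46 Y67.04
G1 X77.92 Y58.22
G1 X73.80 Y49.23
G1 X64.21 Y46.85
G1 X56.36 Y52.87
G1 X56.18 Y62.75
M5
G00 X0.00 Y0.00

viewBox `0 0 121.31 135.18` with mm width/height → 1 unit = 1 mm. Flip: y_m = 135.18 − y_svg.

**Shape 1** — `<path>` open polyline, stroke `#000000` → engrave (S374, F3940). Machine vertices: (14.34,58.41) → (10.64,78.20) → (57.00,22.66) → (101.81,28.45) → (57.51,123.30). Open path.

**Shape 2** — `<polygon>` rectangle, stroke `#000000` → engrave (S374, F3940). Machine vertices: (38.67,116.63) → (75.08,116.63) → (75.08,91.19) → (38.67,91.19) → (38.67,116.63). Closed: final G1 returns to the first vertex.

**Shape 3** — `<path>` regular polygon, stroke `#000000` → engrave (S374, F3940). Machine vertices: (56.18,62.75) → (63.79,69.05) → (73.46,67.04) → (77.92,58.22) → (73.80,49.23) → (64.21,46.85) → (56.36,52.87) → (56.18,62.75). Closed: final G1 returns to the first vertex.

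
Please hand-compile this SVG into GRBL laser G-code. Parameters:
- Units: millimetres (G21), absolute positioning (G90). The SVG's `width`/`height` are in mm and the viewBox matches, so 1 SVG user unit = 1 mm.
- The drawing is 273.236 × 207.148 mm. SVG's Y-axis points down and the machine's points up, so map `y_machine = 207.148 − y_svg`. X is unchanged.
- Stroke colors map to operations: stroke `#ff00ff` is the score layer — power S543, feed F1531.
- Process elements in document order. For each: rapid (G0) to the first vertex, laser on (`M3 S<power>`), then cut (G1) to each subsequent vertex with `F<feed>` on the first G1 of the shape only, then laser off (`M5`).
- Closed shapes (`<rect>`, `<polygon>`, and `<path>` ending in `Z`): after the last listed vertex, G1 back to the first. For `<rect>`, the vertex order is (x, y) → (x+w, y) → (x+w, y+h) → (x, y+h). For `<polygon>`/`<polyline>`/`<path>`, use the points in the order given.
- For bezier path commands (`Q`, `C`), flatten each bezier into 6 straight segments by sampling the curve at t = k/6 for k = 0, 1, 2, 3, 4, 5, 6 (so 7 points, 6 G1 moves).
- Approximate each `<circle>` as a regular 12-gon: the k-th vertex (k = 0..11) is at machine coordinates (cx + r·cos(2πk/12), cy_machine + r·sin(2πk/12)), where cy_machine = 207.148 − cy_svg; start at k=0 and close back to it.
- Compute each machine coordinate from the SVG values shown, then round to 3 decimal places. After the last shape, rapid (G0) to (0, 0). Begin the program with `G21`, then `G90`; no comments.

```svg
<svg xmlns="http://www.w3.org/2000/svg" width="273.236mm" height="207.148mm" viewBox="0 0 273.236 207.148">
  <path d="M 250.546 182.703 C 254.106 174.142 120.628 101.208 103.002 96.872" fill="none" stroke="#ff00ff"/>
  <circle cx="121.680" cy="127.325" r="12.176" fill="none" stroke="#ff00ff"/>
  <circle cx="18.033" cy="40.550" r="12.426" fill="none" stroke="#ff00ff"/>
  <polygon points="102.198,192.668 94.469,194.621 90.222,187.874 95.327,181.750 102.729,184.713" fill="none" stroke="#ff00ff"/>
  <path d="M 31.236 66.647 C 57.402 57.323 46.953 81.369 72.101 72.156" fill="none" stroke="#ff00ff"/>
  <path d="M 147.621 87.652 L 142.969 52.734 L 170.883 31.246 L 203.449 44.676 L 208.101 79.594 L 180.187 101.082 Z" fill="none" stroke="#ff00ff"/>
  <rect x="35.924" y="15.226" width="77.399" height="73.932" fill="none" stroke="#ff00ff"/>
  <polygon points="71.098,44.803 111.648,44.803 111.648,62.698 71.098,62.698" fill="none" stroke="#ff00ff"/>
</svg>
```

G21
G90
G0 X250.546 Y24.445
M3 S543
G1 X242.077 Y33.474 F1531
G1 X217.793 Y49.539
G1 X184.719 Y68.945
G1 X149.879 Y87.999
G1 X120.299 Y103.007
G1 X103.002 Y110.276
M5
G0 X133.856 Y79.823
M3 S543
G1 X132.225 Y85.911 F1531
G1 X127.768 Y90.368
G1 X121.680 Y91.999
G1 X115.592 Y90.368
G1 X111.135 Y85.911
G1 X109.504 Y79.823
G1 X111.135 Y73.735
G1 X115.592 Y69.278
G1 X121.680 Y67.647
G1 X127.768 Y69.278
G1 X132.225 Y73.735
G1 X133.856 Y79.823
M5
G0 X30.459 Y166.598
M3 S543
G1 X28.794 Y172.811 F1531
G1 X24.246 Y177.359
G1 X18.033 Y179.024
G1 X11.820 Y177.359
G1 X7.272 Y172.811
G1 X5.607 Y166.598
G1 X7.272 Y160.385
G1 X11.820 Y155.837
G1 X18.033 Y154.172
G1 X24.246 Y155.837
G1 X28.794 Y160.385
G1 X30.459 Y166.598
M5
G0 X102.198 Y14.480
M3 S543
G1 X94.469 Y12.527 F1531
G1 X90.222 Y19.274
G1 X95.327 Y25.398
G1 X102.729 Y22.435
G1 X102.198 Y14.480
M5
G0 X31.236 Y140.501
M3 S543
G1 X41.602 Y142.691 F1531
G1 X47.872 Y141.169
G1 X52.050 Y137.788
G1 X56.144 Y134.398
G1 X62.159 Y132.849
G1 X72.101 Y134.992
M5
G0 X147.621 Y119.496
M3 S543
G1 X142.969 Y154.414 F1531
G1 X170.883 Y175.902
G1 X203.449 Y162.472
G1 X208.101 Y127.554
G1 X180.187 Y106.066
G1 X147.621 Y119.496
M5
G0 X35.924 Y191.922
M3 S543
G1 X113.323 Y191.922 F1531
G1 X113.323 Y117.990
G1 X35.924 Y117.990
G1 X35.924 Y191.922
M5
G0 X71.098 Y162.345
M3 S543
G1 X111.648 Y162.345 F1531
G1 X111.648 Y144.450
G1 X71.098 Y144.450
G1 X71.098 Y162.345
M5
G0 X0.000 Y0.000

viewBox `0 0 273.236 207.148` with mm width/height → 1 unit = 1 mm. Flip: y_m = 207.148 − y_svg.

**Shape 1** — `<path>` cubic bezier, stroke `#ff00ff` → score (S543, F1531). Control points (SVG): P0=(250.546,182.703), P1=(254.106,174.142), P2=(120.628,101.208), P3=(103.002,96.872); sampled at t=k/6. Machine vertices: (250.546,24.445) → (242.077,33.474) → (217.793,49.539) → (184.719,68.945) → (149.879,87.999) → (120.299,103.007) → (103.002,110.276). Open path.

**Shape 2** — `<circle>` circle, stroke `#ff00ff` → score (S543, F1531). Machine vertices: (133.856,79.823) → (132.225,85.911) → (127.768,90.368) → (121.680,91.999) → (115.592,90.368) → (111.135,85.911) → (109.504,79.823) → (111.135,73.735) → (115.592,69.278) → (121.680,67.647) → (127.768,69.278) → (132.225,73.735) → (133.856,79.823). Closed: final G1 returns to the first vertex.

**Shape 3** — `<circle>` circle, stroke `#ff00ff` → score (S543, F1531). Machine vertices: (30.459,166.598) → (28.794,172.811) → (24.246,177.359) → (18.033,179.024) → (11.820,177.359) → (7.272,172.811) → (5.607,166.598) → (7.272,160.385) → (11.820,155.837) → (18.033,154.172) → (24.246,155.837) → (28.794,160.385) → (30.459,166.598). Closed: final G1 returns to the first vertex.

**Shape 4** — `<polygon>` regular polygon, stroke `#ff00ff` → score (S543, F1531). Machine vertices: (102.198,14.480) → (94.469,12.527) → (90.222,19.274) → (95.327,25.398) → (102.729,22.435) → (102.198,14.480). Closed: final G1 returns to the first vertex.

**Shape 5** — `<path>` cubic bezier, stroke `#ff00ff` → score (S543, F1531). Control points (SVG): P0=(31.236,66.647), P1=(57.402,57.323), P2=(46.953,81.369), P3=(72.101,72.156); sampled at t=k/6. Machine vertices: (31.236,140.501) → (41.602,142.691) → (47.872,141.169) → (52.050,137.788) → (56.144,134.398) → (62.159,132.849) → (72.101,134.992). Open path.

**Shape 6** — `<path>` regular polygon, stroke `#ff00ff` → score (S543, F1531). Machine vertices: (147.621,119.496) → (142.969,154.414) → (170.883,175.902) → (203.449,162.472) → (208.101,127.554) → (180.187,106.066) → (147.621,119.496). Closed: final G1 returns to the first vertex.

**Shape 7** — `<rect>` rectangle, stroke `#ff00ff` → score (S543, F1531). Machine vertices: (35.924,191.922) → (113.323,191.922) → (113.323,117.990) → (35.924,117.990) → (35.924,191.922). Closed: final G1 returns to the first vertex.

**Shape 8** — `<polygon>` rectangle, stroke `#ff00ff` → score (S543, F1531). Machine vertices: (71.098,162.345) → (111.648,162.345) → (111.648,144.450) → (71.098,144.450) → (71.098,162.345). Closed: final G1 returns to the first vertex.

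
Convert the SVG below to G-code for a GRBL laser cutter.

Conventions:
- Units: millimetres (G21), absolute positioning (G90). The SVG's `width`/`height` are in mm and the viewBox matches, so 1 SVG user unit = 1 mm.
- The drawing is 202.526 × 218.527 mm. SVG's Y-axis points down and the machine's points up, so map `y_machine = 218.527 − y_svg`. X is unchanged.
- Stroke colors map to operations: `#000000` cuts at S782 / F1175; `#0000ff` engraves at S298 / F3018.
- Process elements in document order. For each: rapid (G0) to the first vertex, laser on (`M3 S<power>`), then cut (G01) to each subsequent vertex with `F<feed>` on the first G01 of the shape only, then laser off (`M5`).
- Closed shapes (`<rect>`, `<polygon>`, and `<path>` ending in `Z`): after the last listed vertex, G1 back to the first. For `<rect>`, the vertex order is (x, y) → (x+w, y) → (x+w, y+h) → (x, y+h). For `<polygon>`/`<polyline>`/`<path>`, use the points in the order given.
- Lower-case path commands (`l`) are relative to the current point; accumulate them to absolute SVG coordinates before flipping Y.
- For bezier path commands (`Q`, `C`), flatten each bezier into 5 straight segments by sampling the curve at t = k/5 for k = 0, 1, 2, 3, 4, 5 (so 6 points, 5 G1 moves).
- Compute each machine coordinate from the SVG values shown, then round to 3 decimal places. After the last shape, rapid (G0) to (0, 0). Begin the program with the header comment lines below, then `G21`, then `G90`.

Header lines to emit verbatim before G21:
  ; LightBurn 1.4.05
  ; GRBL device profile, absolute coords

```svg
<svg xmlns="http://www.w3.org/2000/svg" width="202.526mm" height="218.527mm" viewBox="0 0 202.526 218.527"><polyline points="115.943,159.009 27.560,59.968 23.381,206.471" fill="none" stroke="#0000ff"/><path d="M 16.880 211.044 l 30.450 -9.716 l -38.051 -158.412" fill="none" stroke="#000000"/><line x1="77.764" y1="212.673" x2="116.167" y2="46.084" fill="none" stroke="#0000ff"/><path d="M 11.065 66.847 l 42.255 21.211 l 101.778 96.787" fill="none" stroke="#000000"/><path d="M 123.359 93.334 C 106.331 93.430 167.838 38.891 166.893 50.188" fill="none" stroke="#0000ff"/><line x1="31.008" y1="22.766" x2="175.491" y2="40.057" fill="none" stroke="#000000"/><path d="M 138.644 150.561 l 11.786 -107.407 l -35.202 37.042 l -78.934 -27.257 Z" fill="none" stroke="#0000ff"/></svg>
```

; LightBurn 1.4.05
; GRBL device profile, absolute coords
G21
G90
G0 X115.943 Y59.518
M3 S298
G01 X27.560 Y158.559 F3018
G01 X23.381 Y12.056
M5
G0 X16.880 Y7.483
M3 S782
G01 X47.330 Y17.199 F1175
G01 X9.279 Y175.611
M5
G0 X77.764 Y5.854
M3 S298
G01 X116.167 Y172.443 F3018
M5
G0 X11.065 Y151.680
M3 S782
G01 X53.320 Y130.469 F1175
G01 X155.098 Y33.682
M5
G0 X123.359 Y125.193
M3 S298
G01 X121.439 Y130.728 F3018
G01 X131.599 Y143.592
G01 X147.073 Y158.004
G01 X161.094 Y168.181
G01 X166.893 Y168.339
M5
G0 X31.008 Y195.761
M3 S782
G01 X175.491 Y178.470 F1175
M5
G0 X138.644 Y67.966
M3 S298
G01 X150.430 Y175.373 F3018
G01 X115.228 Y138.331
G01 X36.294 Y165.588
G01 X138.644 Y67.966
M5
G0 X0.000 Y0.000

Since the viewBox matches the mm dimensions, user units are millimetres directly. The only transform is the Y-flip y_m = 218.527 − y_svg.

Shape 1 is a open polyline drawn with `<polyline>`. Its stroke #0000ff means engrave at S298, F3018. After flipping Y the toolpath is (115.943,59.518) → (27.560,158.559) → (23.381,12.056).

Shape 2 is a open polyline drawn with `<path>`. Its stroke #000000 means cut at S782, F1175. After flipping Y the toolpath is (16.880,7.483) → (47.330,17.199) → (9.279,175.611).

Shape 3 is a line segment drawn with `<line>`. Its stroke #0000ff means engrave at S298, F3018. After flipping Y the toolpath is (77.764,5.854) → (116.167,172.443).

Shape 4 is a open polyline drawn with `<path>`. Its stroke #000000 means cut at S782, F1175. After flipping Y the toolpath is (11.065,151.680) → (53.320,130.469) → (155.098,33.682).

Shape 5 is a cubic bezier drawn with `<path>`. Its stroke #0000ff means engrave at S298, F3018. After flipping Y the toolpath is (123.359,125.193) → (121.439,130.728) → (131.599,143.592) → (147.073,158.004) → (161.094,168.181) → (166.893,168.339).

Shape 6 is a line segment drawn with `<line>`. Its stroke #000000 means cut at S782, F1175. After flipping Y the toolpath is (31.008,195.761) → (175.491,178.470).

Shape 7 is a closed polygon drawn with `<path>`. Its stroke #0000ff means engrave at S298, F3018. After flipping Y the toolpath is (138.644,67.966) → (150.430,175.373) → (115.228,138.331) → (36.294,165.588) → (138.644,67.966), returning to the start.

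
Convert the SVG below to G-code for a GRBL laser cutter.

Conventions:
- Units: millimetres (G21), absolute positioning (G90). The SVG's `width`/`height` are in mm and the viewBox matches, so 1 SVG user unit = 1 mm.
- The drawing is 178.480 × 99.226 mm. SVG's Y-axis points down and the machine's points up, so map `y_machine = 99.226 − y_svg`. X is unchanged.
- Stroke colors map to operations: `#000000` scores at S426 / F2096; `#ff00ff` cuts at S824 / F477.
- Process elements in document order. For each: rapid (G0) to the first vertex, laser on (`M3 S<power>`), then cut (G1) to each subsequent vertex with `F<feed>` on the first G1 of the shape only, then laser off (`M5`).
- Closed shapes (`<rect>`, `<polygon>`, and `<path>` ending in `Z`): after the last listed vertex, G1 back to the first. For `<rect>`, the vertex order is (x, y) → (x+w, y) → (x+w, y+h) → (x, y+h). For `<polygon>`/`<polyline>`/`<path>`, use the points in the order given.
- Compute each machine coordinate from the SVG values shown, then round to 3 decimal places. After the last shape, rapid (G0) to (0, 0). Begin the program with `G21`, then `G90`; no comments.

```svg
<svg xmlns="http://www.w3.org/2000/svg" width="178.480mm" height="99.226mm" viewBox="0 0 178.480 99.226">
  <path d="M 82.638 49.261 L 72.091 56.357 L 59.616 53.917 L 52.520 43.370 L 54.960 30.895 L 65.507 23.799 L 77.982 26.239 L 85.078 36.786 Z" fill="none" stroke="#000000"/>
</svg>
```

viewBox `0 0 178.480 99.226` with mm width/height → 1 unit = 1 mm. Flip: y_m = 99.226 − y_svg.

**Shape 1** — `<path>` regular polygon, stroke `#000000` → score (S426, F2096). Machine vertices: (82.638,49.965) → (72.091,42.869) → (59.616,45.309) → (52.520,55.856) → (54.960,68.331) → (65.507,75.427) → (77.982,72.987) → (85.078,62.440) → (82.638,49.965). Closed: final G1 returns to the first vertex.

G21
G90
G0 X82.638 Y49.965
M3 S426
G1 X72.091 Y42.869 F2096
G1 X59.616 Y45.309
G1 X52.520 Y55.856
G1 X54.960 Y68.331
G1 X65.507 Y75.427
G1 X77.982 Y72.987
G1 X85.078 Y62.440
G1 X82.638 Y49.965
M5
G0 X0.000 Y0.000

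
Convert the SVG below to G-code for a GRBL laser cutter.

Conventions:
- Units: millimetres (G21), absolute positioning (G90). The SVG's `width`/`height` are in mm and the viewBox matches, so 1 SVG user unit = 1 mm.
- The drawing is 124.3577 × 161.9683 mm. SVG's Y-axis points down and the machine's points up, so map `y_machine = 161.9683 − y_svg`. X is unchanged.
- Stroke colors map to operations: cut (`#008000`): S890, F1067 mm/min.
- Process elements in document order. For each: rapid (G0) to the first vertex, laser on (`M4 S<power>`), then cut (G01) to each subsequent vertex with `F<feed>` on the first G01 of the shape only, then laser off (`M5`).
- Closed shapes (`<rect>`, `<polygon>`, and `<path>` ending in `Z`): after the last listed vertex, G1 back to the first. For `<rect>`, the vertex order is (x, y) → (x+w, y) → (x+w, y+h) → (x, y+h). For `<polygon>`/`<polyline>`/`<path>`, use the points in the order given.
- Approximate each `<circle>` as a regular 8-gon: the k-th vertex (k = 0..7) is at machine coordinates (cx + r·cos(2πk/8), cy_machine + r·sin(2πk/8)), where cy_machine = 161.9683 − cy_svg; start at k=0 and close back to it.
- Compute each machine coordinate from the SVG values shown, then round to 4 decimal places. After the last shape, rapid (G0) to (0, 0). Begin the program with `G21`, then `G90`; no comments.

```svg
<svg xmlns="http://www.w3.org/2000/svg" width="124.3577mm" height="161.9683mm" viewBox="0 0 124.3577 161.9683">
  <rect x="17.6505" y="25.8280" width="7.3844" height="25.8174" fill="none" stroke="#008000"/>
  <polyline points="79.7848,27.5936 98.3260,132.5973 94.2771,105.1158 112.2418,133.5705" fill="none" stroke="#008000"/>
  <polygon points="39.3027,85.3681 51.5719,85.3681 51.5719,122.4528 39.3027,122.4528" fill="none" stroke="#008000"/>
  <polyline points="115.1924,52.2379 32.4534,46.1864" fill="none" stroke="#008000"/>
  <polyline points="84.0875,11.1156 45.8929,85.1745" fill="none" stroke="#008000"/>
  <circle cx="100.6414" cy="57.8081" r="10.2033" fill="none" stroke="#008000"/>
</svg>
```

G21
G90
G0 X17.6505 Y136.1403
M4 S890
G01 X25.0349 Y136.1403 F1067
G01 X25.0349 Y110.3229
G01 X17.6505 Y110.3229
G01 X17.6505 Y136.1403
M5
G0 X79.7848 Y134.3747
M4 S890
G01 X98.3260 Y29.3710 F1067
G01 X94.2771 Y56.8525
G01 X112.2418 Y28.3978
M5
G0 X39.3027 Y76.6002
M4 S890
G01 X51.5719 Y76.6002 F1067
G01 X51.5719 Y39.5155
G01 X39.3027 Y39.5155
G01 X39.3027 Y76.6002
M5
G0 X115.1924 Y109.7304
M4 S890
G01 X32.4534 Y115.7819 F1067
M5
G0 X84.0875 Y150.8527
M4 S890
G01 X45.8929 Y76.7938 F1067
M5
G0 X110.8447 Y104.1602
M4 S890
G01 X107.8562 Y111.3750 F1067
G01 X100.6414 Y114.3635
G01 X93.4266 Y111.3750
G01 X90.4381 Y104.1602
G01 X93.4266 Y96.9454
G01 X100.6414 Y93.9569
G01 X107.8562 Y96.9454
G01 X110.8447 Y104.1602
M5
G0 X0.0000 Y0.0000

Since the viewBox matches the mm dimensions, user units are millimetres directly. The only transform is the Y-flip y_m = 161.9683 − y_svg.

Shape 1 is a rectangle drawn with `<rect>`. Its stroke #008000 means cut at S890, F1067. After flipping Y the toolpath is (17.6505,136.1403) → (25.0349,136.1403) → (25.0349,110.3229) → (17.6505,110.3229) → (17.6505,136.1403), returning to the start.

Shape 2 is a open polyline drawn with `<polyline>`. Its stroke #008000 means cut at S890, F1067. After flipping Y the toolpath is (79.7848,134.3747) → (98.3260,29.3710) → (94.2771,56.8525) → (112.2418,28.3978).

Shape 3 is a rectangle drawn with `<polygon>`. Its stroke #008000 means cut at S890, F1067. After flipping Y the toolpath is (39.3027,76.6002) → (51.5719,76.6002) → (51.5719,39.5155) → (39.3027,39.5155) → (39.3027,76.6002), returning to the start.

Shape 4 is a line segment drawn with `<polyline>`. Its stroke #008000 means cut at S890, F1067. After flipping Y the toolpath is (115.1924,109.7304) → (32.4534,115.7819).

Shape 5 is a line segment drawn with `<polyline>`. Its stroke #008000 means cut at S890, F1067. After flipping Y the toolpath is (84.0875,150.8527) → (45.8929,76.7938).

Shape 6 is a circle drawn with `<circle>`. Its stroke #008000 means cut at S890, F1067. After flipping Y the toolpath is (110.8447,104.1602) → (107.8562,111.3750) → (100.6414,114.3635) → (93.4266,111.3750) → (90.4381,104.1602) → (93.4266,96.9454) → (100.6414,93.9569) → (107.8562,96.9454) → (110.8447,104.1602), returning to the start.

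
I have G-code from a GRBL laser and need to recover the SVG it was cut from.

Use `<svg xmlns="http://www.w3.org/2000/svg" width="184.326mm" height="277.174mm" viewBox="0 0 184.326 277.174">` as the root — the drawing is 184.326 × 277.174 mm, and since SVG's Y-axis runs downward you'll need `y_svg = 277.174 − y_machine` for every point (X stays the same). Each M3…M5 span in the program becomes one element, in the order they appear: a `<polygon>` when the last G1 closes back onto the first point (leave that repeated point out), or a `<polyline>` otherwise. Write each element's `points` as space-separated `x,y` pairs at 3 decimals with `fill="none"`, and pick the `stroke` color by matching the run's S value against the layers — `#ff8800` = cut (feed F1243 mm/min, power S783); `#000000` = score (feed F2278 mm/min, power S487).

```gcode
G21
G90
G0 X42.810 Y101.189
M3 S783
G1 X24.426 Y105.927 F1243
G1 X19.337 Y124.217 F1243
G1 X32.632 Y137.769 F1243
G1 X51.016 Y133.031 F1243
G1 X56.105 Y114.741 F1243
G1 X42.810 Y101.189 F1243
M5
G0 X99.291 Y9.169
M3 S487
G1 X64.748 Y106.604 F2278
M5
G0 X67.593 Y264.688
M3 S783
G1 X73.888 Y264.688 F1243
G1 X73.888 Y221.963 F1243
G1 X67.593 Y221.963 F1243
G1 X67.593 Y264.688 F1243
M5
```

y_svg = 277.174 − y_m.

[1] S783→`#ff8800` (cut); closed run; points: 42.810,175.985 24.426,171.247 19.337,152.957 32.632,139.405 51.016,144.143 56.105,162.433

[2] S487→`#000000` (score); open run; points: 99.291,268.005 64.748,170.570

[3] S783→`#ff8800` (cut); closed run; points: 67.593,12.486 73.888,12.486 73.888,55.211 67.593,55.211

<svg xmlns="http://www.w3.org/2000/svg" width="184.326mm" height="277.174mm" viewBox="0 0 184.326 277.174">
  <polygon points="42.810,175.985 24.426,171.247 19.337,152.957 32.632,139.405 51.016,144.143 56.105,162.433" fill="none" stroke="#ff8800"/>
  <polyline points="99.291,268.005 64.748,170.570" fill="none" stroke="#000000"/>
  <polygon points="67.593,12.486 73.888,12.486 73.888,55.211 67.593,55.211" fill="none" stroke="#ff8800"/>
</svg>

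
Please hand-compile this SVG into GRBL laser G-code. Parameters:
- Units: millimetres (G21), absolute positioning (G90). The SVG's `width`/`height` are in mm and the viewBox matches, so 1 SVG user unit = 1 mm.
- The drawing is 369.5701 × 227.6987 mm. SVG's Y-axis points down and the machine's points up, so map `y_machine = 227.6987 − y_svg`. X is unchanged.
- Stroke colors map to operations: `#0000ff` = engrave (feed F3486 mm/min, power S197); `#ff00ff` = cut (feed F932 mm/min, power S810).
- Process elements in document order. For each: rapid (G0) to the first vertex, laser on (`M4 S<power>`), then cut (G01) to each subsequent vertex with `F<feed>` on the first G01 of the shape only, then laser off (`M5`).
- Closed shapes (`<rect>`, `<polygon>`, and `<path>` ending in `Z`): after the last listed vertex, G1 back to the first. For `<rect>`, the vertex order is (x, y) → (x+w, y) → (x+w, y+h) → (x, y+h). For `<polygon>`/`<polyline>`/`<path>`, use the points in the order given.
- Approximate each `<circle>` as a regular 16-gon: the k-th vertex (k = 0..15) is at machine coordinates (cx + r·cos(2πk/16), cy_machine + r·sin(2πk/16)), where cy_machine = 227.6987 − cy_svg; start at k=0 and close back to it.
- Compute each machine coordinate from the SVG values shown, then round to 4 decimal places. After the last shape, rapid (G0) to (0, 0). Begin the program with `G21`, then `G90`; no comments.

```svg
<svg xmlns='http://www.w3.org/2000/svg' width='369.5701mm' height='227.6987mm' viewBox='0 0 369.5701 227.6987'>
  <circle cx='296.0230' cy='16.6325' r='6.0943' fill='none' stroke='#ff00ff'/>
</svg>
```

G21
G90
G0 X302.1173 Y211.0662
M4 S810
G01 X301.6534 Y213.3984 F932
G01 X300.3323 Y215.3755
G01 X298.3552 Y216.6966
G01 X296.0230 Y217.1605
G01 X293.6908 Y216.6966
G01 X291.7137 Y215.3755
G01 X290.3926 Y213.3984
G01 X289.9287 Y211.0662
G01 X290.3926 Y208.7340
G01 X291.7137 Y206.7569
G01 X293.6908 Y205.4358
G01 X296.0230 Y204.9719
G01 X298.3552 Y205.4358
G01 X300.3323 Y206.7569
G01 X301.6534 Y208.7340
G01 X302.1173 Y211.0662
M5
G0 X0.0000 Y0.0000

viewBox `0 0 369.5701 227.6987` with mm width/height → 1 unit = 1 mm. Flip: y_m = 227.6987 − y_svg.

**Shape 1** — `<circle>` circle, stroke `#ff00ff` → cut (S810, F932). Machine vertices: (302.1173,211.0662) → (301.6534,213.3984) → (300.3323,215.3755) → (298.3552,216.6966) → (296.0230,217.1605) → (293.6908,216.6966) → (291.7137,215.3755) → (290.3926,213.3984) → (289.9287,211.0662) → (290.3926,208.7340) → (291.7137,206.7569) → (293.6908,205.4358) → (296.0230,204.9719) → (298.3552,205.4358) → (300.3323,206.7569) → (301.6534,208.7340) → (302.1173,211.0662). Closed: final G1 returns to the first vertex.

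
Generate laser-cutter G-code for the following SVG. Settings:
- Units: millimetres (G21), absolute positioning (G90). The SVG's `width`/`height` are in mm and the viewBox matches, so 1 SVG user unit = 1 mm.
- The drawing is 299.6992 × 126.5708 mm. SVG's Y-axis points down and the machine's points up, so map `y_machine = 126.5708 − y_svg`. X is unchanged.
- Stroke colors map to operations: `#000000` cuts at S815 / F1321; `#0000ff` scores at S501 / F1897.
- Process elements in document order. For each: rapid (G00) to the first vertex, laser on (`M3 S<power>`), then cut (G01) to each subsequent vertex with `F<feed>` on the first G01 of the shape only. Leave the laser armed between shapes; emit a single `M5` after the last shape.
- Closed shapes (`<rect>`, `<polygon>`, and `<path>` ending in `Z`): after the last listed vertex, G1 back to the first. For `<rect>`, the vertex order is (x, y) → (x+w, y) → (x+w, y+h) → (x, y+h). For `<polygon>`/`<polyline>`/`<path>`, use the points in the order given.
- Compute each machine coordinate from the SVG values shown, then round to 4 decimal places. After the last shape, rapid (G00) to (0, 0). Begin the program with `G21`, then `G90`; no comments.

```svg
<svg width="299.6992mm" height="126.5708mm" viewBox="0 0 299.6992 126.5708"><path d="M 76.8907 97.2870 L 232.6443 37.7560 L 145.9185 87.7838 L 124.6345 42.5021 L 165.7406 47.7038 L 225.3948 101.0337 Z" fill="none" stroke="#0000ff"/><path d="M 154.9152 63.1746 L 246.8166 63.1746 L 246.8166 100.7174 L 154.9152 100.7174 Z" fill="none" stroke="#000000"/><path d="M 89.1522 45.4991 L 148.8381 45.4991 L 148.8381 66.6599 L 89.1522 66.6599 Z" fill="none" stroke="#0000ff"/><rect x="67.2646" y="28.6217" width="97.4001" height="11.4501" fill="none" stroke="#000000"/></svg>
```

Since the viewBox matches the mm dimensions, user units are millimetres directly. The only transform is the Y-flip y_m = 126.5708 − y_svg.

Shape 1 is a closed polygon drawn with `<path>`. Its stroke #0000ff means score at S501, F1897. After flipping Y the toolpath is (76.8907,29.2838) → (232.6443,88.8148) → (145.9185,38.7870) → (124.6345,84.0687) → (165.7406,78.8670) → (225.3948,25.5371) → (76.8907,29.2838), returning to the start.

Shape 2 is a rectangle drawn with `<path>`. Its stroke #000000 means cut at S815, F1321. After flipping Y the toolpath is (154.9152,63.3962) → (246.8166,63.3962) → (246.8166,25.8534) → (154.9152,25.8534) → (154.9152,63.3962), returning to the start.

Shape 3 is a rectangle drawn with `<path>`. Its stroke #0000ff means score at S501, F1897. After flipping Y the toolpath is (89.1522,81.0717) → (148.8381,81.0717) → (148.8381,59.9109) → (89.1522,59.9109) → (89.1522,81.0717), returning to the start.

Shape 4 is a rectangle drawn with `<rect>`. Its stroke #000000 means cut at S815, F1321. After flipping Y the toolpath is (67.2646,97.9491) → (164.6647,97.9491) → (164.6647,86.4990) → (67.2646,86.4990) → (67.2646,97.9491), returning to the start.

G21
G90
G00 X76.8907 Y29.2838
M3 S501
G01 X232.6443 Y88.8148 F1897
G01 X145.9185 Y38.7870
G01 X124.6345 Y84.0687
G01 X165.7406 Y78.8670
G01 X225.3948 Y25.5371
G01 X76.8907 Y29.2838
G00 X154.9152 Y63.3962
M3 S815
G01 X246.8166 Y63.3962 F1321
G01 X246.8166 Y25.8534
G01 X154.9152 Y25.8534
G01 X154.9152 Y63.3962
G00 X89.1522 Y81.0717
M3 S501
G01 X148.8381 Y81.0717 F1897
G01 X148.8381 Y59.9109
G01 X89.1522 Y59.9109
G01 X89.1522 Y81.0717
G00 X67.2646 Y97.9491
M3 S815
G01 X164.6647 Y97.9491 F1321
G01 X164.6647 Y86.4990
G01 X67.2646 Y86.4990
G01 X67.2646 Y97.9491
M5
G00 X0.0000 Y0.0000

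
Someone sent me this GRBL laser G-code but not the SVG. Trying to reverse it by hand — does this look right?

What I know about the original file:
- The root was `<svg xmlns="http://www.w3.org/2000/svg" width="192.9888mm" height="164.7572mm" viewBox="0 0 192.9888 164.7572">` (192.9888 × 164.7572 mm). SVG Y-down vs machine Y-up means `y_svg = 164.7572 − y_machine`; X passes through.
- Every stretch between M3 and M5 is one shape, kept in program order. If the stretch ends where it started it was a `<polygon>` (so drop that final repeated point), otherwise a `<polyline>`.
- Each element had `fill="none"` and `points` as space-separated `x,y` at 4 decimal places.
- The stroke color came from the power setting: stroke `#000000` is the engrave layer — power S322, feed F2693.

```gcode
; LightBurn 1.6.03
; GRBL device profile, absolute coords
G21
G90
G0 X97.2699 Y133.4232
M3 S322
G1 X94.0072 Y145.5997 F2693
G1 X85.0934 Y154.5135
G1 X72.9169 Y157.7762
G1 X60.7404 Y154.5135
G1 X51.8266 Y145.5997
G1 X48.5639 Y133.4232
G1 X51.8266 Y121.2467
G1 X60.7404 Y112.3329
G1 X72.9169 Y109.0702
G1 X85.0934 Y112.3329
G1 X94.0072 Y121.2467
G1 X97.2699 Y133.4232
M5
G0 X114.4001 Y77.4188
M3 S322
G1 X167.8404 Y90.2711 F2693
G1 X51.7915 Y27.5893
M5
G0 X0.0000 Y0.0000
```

<svg xmlns="http://www.w3.org/2000/svg" width="192.9888mm" height="164.7572mm" viewBox="0 0 192.9888 164.7572">
  <polygon points="97.2699,31.3340 94.0072,19.1575 85.0934,10.2437 72.9169,6.9810 60.7404,10.2437 51.8266,19.1575 48.5639,31.3340 51.8266,43.5105 60.7404,52.4243 72.9169,55.6870 85.0934,52.4243 94.0072,43.5105" fill="none" stroke="#000000"/>
  <polyline points="114.4001,87.3384 167.8404,74.4861 51.7915,137.1679" fill="none" stroke="#000000"/>
</svg>

Each laser-on run becomes one SVG element. Flip Y back into SVG space with y_svg = 164.7572 − y_machine. Every run uses S322, so all elements get stroke `#000000` (engrave).

Run 1: The run returns to its start, so emit a `<polygon>` with points (Y-flipped): 97.2699,31.3340 94.0072,19.1575 85.0934,10.2437 72.9169,6.9810 60.7404,10.2437 51.8266,19.1575 48.5639,31.3340 51.8266,43.5105 60.7404,52.4243 72.9169,55.6870 85.0934,52.4243 94.0072,43.5105.

Run 2: The run is open, so emit a `<polyline>` with points (Y-flipped): 114.4001,87.3384 167.8404,74.4861 51.7915,137.1679.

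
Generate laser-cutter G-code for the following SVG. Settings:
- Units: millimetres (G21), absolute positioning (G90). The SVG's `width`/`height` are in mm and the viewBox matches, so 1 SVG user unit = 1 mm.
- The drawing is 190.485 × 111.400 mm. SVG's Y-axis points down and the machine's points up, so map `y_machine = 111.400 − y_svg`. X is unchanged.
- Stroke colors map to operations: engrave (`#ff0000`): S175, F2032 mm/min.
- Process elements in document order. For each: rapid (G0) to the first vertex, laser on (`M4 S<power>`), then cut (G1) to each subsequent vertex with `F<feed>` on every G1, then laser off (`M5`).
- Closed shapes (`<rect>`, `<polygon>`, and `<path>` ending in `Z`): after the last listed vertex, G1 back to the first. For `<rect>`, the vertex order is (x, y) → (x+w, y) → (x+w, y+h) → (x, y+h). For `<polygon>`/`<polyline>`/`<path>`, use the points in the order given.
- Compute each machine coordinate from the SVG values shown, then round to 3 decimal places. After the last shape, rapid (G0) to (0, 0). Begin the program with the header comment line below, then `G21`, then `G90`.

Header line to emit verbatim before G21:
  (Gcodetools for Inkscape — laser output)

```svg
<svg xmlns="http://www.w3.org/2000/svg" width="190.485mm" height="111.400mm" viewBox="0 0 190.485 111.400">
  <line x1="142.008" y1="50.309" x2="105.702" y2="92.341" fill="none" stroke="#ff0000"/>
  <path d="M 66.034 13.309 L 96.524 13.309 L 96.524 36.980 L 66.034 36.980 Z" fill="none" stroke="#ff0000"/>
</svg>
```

viewBox `0 0 190.485 111.400` with mm width/height → 1 unit = 1 mm. Flip: y_m = 111.400 − y_svg.

**Shape 1** — `<line>` line segment, stroke `#ff0000` → engrave (S175, F2032). Machine vertices: (142.008,61.091) → (105.702,19.059). Open path.

**Shape 2** — `<path>` rectangle, stroke `#ff0000` → engrave (S175, F2032). Machine vertices: (66.034,98.091) → (96.524,98.091) → (96.524,74.420) → (66.034,74.420) → (66.034,98.091). Closed: final G1 returns to the first vertex.

(Gcodetools for Inkscape — laser output)
G21
G90
G0 X142.008 Y61.091
M4 S175
G1 X105.702 Y19.059 F2032
M5
G0 X66.034 Y98.091
M4 S175
G1 X96.524 Y98.091 F2032
G1 X96.524 Y74.420 F2032
G1 X66.034 Y74.420 F2032
G1 X66.034 Y98.091 F2032
M5
G0 X0.000 Y0.000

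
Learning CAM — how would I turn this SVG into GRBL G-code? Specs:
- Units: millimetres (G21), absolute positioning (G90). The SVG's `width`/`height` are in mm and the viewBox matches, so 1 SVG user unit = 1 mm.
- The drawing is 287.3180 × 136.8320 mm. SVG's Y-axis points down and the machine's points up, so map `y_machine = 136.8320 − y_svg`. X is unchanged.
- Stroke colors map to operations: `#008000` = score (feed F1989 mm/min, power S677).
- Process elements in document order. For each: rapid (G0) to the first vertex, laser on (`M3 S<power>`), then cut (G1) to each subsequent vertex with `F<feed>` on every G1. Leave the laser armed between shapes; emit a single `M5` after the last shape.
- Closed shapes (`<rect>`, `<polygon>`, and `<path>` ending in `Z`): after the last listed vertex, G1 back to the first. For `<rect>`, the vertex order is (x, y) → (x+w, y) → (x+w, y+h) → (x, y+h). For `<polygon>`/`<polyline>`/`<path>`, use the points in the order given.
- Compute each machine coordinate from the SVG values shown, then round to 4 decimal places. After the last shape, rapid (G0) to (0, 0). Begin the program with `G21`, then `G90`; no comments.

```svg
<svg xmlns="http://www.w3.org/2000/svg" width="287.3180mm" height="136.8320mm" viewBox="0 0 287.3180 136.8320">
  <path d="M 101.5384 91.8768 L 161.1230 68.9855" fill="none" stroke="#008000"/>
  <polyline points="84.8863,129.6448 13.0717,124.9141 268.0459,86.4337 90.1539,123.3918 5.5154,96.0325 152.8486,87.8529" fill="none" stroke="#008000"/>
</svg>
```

1 u = 1 mm; y_m = 136.8320 − y.

[1] `<path>` line segment, #008000→score S677 F1989: (101.5384,44.9552) → (161.1230,67.8465)

[2] `<polyline>` open polyline, #008000→score S677 F1989: (84.8863,7.1872) → (13.0717,11.9179) → (268.0459,50.3983) → (90.1539,13.4402) → (5.5154,40.7995) → (152.8486,48.9791)

G21
G90
G0 X101.5384 Y44.9552
M3 S677
G1 X161.1230 Y67.8465 F1989
G0 X84.8863 Y7.1872
M3 S677
G1 X13.0717 Y11.9179 F1989
G1 X268.0459 Y50.3983 F1989
G1 X90.1539 Y13.4402 F1989
G1 X5.5154 Y40.7995 F1989
G1 X152.8486 Y48.9791 F1989
M5
G0 X0.0000 Y0.0000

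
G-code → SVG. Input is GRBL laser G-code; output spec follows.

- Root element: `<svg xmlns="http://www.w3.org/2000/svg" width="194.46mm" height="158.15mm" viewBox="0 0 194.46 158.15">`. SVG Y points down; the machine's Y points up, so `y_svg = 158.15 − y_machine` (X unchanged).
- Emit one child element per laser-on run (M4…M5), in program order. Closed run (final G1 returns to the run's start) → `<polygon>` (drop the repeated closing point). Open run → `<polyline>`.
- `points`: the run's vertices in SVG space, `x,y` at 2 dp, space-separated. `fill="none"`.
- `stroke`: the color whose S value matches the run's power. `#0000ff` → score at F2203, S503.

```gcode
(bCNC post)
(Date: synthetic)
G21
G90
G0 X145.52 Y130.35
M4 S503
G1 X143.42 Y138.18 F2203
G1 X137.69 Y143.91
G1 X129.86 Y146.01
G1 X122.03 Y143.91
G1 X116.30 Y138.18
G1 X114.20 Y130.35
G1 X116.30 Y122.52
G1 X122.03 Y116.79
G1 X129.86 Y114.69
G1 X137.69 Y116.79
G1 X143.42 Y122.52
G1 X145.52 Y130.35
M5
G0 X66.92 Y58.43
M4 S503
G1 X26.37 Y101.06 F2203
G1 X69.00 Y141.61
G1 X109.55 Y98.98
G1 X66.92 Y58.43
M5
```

y_svg = 158.15 − y_m. Every run uses S503, so all elements get stroke `#0000ff` (score).

[1] closed run; points: 145.52,27.80 143.42,19.97 137.69,14.24 129.86,12.14 122.03,14.24 116.30,19.97 114.20,27.80 116.30,35.63 122.03,41.36 129.86,43.46 137.69,41.36 143.42,35.63

[2] closed run; points: 66.92,99.72 26.37,57.09 69.00,16.54 109.55,59.17

<svg xmlns="http://www.w3.org/2000/svg" width="194.46mm" height="158.15mm" viewBox="0 0 194.46 158.15">
  <polygon points="145.52,27.80 143.42,19.97 137.69,14.24 129.86,12.14 122.03,14.24 116.30,19.97 114.20,27.80 116.30,35.63 122.03,41.36 129.86,43.46 137.69,41.36 143.42,35.63" fill="none" stroke="#0000ff"/>
  <polygon points="66.92,99.72 26.37,57.09 69.00,16.54 109.55,59.17" fill="none" stroke="#0000ff"/>
</svg>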